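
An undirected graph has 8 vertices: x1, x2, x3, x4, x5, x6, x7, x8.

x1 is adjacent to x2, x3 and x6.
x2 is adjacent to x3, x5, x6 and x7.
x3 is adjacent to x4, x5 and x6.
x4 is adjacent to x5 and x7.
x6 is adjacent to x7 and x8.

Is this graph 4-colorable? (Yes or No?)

Yes

The chromatic number is 4. x1, x2, x3, x6 are pairwise adjacent (a clique of size 4), so at least 4 colors are needed.
4 colors suffice: x1=4, x2=3, x3=2, x4=3, x5=1, x6=1, x7=2, x8=2.
That is already a proper 4-coloring.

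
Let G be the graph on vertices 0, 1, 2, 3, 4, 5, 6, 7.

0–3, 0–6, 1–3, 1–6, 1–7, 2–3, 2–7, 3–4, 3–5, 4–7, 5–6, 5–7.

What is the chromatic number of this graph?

2

0 and 6 are adjacent, so at least 2 colors are needed.
2 colors suffice: color a → {3, 6, 7}; color b → {0, 1, 2, 4, 5}. No two adjacent vertices share a color.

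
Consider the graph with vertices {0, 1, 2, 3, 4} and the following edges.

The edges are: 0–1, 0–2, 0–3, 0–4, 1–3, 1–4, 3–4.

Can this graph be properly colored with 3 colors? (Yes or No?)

No

0, 1, 3, 4 form a clique, so at least 4 colors are needed.
So 3 colors are not enough.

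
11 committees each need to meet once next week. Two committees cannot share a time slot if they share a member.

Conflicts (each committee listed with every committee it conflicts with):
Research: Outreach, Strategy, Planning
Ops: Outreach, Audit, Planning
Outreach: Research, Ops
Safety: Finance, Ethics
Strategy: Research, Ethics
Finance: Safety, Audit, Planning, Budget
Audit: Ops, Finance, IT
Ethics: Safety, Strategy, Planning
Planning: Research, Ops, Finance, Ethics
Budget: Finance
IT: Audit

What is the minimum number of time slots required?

2

Finance and Budget conflict, so at least 2 time slots are needed.
2 time slots suffice: time slot 1 → {Outreach, Safety, Strategy, Audit, Planning, Budget}; time slot 2 → {Research, Ops, Finance, Ethics, IT}. Each listed conflict is separated.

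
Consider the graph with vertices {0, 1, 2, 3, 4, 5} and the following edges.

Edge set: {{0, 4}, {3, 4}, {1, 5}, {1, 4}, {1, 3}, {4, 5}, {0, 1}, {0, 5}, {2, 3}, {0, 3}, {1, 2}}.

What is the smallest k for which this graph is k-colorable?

4

0, 1, 4, 5 are mutually adjacent (a clique of size 4), so at least 4 colors are needed.
4 colors suffice: 0=c, 1=a, 2=c, 3=b, 4=d, 5=b. Every edge joins two different colors.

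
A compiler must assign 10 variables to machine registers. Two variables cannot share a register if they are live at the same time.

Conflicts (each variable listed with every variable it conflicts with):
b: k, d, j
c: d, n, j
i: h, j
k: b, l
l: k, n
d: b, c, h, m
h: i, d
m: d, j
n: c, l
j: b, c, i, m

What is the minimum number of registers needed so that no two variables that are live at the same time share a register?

The cycle h-d-b-j-i-h has odd length 5, so it cannot be 2-colored; at least 3 registers are needed.
3 registers suffice: register 1 → {k, d, n, j}; register 2 → {b, c, l, h, m}; register 3 → {i}. No two conflicting variables share a register.

3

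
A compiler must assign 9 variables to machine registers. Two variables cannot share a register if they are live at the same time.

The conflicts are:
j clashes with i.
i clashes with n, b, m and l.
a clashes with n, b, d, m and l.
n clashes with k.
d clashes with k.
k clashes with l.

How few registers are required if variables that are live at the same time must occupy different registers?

n and k conflict, so at least 2 registers are needed.
2 registers suffice: register 1 → {i, a, k}; register 2 → {j, n, b, d, m, l}. No two conflicting variables share a register.

2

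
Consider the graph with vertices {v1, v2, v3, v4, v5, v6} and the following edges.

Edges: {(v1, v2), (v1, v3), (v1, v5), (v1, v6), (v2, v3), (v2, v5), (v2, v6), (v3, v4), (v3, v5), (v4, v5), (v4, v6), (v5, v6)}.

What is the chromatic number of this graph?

v1, v2, v5, v6 are pairwise adjacent (a clique of size 4), so at least 4 colors are needed.
4 colors suffice: color R → {v5}; color B → {v3, v6}; color G → {v2, v4}; color Y → {v1}. No two adjacent vertices share a color.

4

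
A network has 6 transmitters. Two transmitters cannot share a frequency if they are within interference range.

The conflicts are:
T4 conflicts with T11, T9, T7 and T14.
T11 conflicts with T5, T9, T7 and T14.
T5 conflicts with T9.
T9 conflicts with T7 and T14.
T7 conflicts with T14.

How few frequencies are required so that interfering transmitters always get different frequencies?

5

T4, T11, T9, T7, T14 pairwise conflict, so at least 5 frequencies are needed.
5 frequencies suffice: frequency 1 → {T11}; frequency 2 → {T9}; frequency 3 → {T4, T5}; frequency 4 → {T7}; frequency 5 → {T14}. Every pair that conflicts lands in different frequencies.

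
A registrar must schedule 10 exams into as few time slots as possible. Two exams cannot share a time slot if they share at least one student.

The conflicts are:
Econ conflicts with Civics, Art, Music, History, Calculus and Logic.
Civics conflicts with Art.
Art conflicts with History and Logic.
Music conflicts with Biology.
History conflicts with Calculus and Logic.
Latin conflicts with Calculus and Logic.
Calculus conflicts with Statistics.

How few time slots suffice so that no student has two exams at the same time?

Econ, Art, History, Logic pairwise conflict, so at least 4 time slots are needed.
A valid assignment using 4 time slots: Econ=1, Civics=3, Art=2, Music=2, History=4, Latin=1, Calculus=2, Biology=1, Statistics=1, Logic=3. No two conflicting exams share a time slot.

4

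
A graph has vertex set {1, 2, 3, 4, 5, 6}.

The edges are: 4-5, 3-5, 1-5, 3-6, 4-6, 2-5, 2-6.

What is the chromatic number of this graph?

1 and 5 are adjacent, so at least 2 colors are needed.
2 colors suffice: 1=blue, 2=blue, 3=blue, 4=blue, 5=red, 6=red. Each edge has distinct colors on its endpoints.

2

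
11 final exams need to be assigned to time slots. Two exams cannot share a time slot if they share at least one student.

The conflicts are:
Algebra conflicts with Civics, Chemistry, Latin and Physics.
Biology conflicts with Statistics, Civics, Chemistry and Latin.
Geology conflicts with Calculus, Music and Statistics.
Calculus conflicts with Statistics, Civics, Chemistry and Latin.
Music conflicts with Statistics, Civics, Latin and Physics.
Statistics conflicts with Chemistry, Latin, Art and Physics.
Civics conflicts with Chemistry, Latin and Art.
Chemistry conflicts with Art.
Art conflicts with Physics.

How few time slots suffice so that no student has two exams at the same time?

Music, Statistics, Physics are mutually in conflict, so at least 3 time slots are needed.
3 time slots suffice: time slot 1 → {Statistics, Civics}; time slot 2 → {Geology, Chemistry, Latin, Physics}; time slot 3 → {Algebra, Biology, Calculus, Music, Art}. Each listed conflict is separated.

3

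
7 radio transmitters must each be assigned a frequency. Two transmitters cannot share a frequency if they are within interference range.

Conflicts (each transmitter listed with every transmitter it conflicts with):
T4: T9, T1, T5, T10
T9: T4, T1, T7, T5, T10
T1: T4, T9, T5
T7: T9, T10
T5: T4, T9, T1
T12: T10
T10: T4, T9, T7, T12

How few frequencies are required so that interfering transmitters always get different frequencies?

4

T4, T9, T1, T5 are mutually in conflict, so at least 4 frequencies are needed.
Using 4 frequencies: T4=3, T9=1, T1=4, T7=3, T5=2, T12=1, T10=2. Every pair that conflicts lands in different frequencies.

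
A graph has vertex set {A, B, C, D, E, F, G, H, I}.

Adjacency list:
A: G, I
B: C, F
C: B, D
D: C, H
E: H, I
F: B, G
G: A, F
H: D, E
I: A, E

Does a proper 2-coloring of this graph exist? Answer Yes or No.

No

The cycle D-H-E-I-A-G-F-B-C-D has odd length 9, so it cannot be 2-colored; at least 3 colors are needed.
So 2 colors are not enough.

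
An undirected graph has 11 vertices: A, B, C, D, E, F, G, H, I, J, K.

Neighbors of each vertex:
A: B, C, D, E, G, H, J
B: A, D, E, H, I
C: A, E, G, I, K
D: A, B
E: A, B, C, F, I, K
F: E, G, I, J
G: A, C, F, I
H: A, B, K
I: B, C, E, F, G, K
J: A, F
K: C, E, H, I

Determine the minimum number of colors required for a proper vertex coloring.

C, E, I, K form a clique, so at least 4 colors are needed.
One proper 4-coloring: A=1, B=3, C=3, D=2, E=2, F=3, G=2, H=2, I=1, J=2, K=4. Every edge joins two different colors.

4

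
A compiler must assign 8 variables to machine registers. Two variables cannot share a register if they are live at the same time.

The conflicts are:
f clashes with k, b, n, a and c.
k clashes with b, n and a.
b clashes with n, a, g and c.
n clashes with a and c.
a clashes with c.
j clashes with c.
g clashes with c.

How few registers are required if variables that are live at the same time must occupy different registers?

5

f, b, n, a, c pairwise conflict, so at least 5 registers are needed.
5 registers suffice: register 1 → {k, c}; register 2 → {b, j}; register 3 → {a, g}; register 4 → {f}; register 5 → {n}. Each listed conflict is separated.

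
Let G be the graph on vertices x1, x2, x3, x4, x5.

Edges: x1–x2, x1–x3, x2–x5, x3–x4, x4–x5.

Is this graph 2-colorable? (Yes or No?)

No

The cycle x4-x5-x2-x1-x3-x4 has odd length 5, so it cannot be 2-colored; at least 3 colors are needed.
So 2 colors are not enough.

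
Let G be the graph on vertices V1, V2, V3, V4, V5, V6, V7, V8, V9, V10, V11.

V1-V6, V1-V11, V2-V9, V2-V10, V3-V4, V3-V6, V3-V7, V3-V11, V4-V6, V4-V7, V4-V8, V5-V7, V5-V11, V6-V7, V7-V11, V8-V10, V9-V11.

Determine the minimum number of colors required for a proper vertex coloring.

V3, V4, V6, V7 form a clique, so at least 4 colors are needed.
4 colors suffice: color 1 → {V1, V7, V8, V9}; color 2 → {V4, V10, V11}; color 3 → {V2, V5, V6}; color 4 → {V3}. Every edge joins two different colors.

4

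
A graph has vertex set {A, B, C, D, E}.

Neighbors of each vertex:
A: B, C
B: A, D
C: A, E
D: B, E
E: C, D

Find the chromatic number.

The cycle D-E-C-A-B-D has odd length 5, so it cannot be 2-colored; at least 3 colors are needed.
3 colors suffice: color red → {C, D}; color blue → {B, E}; color green → {A}. Each edge has distinct colors on its endpoints.

3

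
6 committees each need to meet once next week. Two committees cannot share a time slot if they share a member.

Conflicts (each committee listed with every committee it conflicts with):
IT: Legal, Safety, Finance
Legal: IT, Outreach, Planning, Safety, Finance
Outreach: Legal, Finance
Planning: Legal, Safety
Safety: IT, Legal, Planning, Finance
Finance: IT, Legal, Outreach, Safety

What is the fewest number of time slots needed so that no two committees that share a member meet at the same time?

IT, Legal, Safety, Finance all conflict with each other, so at least 4 time slots are needed.
4 time slots suffice: IT=4, Legal=1, Outreach=3, Planning=2, Safety=3, Finance=2. Every pair that conflicts lands in different time slots.

4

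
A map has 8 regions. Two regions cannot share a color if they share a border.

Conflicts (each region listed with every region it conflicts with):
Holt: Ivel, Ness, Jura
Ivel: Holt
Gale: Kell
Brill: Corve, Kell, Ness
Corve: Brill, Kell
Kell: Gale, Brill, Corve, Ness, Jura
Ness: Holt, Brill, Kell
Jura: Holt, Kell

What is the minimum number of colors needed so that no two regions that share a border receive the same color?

3

Brill, Corve, Kell all conflict with each other, so at least 3 colors are needed.
3 colors suffice: color 1 → {Holt, Kell}; color 2 → {Ivel, Gale, Corve, Ness, Jura}; color 3 → {Brill}. No two conflicting regions share a color.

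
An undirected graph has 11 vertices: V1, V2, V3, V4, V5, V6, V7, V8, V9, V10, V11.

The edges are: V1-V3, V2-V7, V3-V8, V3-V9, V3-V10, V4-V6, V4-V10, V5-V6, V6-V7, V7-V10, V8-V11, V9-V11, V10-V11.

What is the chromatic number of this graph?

V3 and V9 are adjacent, so at least 2 colors are needed.
One proper 2-coloring: V1=2, V2=2, V3=1, V4=1, V5=1, V6=2, V7=1, V8=2, V9=2, V10=2, V11=1. Each edge has distinct colors on its endpoints.

2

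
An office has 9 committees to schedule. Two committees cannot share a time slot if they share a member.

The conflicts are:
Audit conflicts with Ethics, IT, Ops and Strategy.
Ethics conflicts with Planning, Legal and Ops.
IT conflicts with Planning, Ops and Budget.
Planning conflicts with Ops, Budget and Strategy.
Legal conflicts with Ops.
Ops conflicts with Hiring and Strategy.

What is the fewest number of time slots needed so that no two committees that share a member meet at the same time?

Audit, IT, Ops are mutually in conflict, so at least 3 time slots are needed.
A valid assignment using 3 time slots: Audit=2, Ethics=3, IT=3, Planning=2, Legal=2, Ops=1, Hiring=2, Budget=1, Strategy=3. No two conflicting committees share a time slot.

3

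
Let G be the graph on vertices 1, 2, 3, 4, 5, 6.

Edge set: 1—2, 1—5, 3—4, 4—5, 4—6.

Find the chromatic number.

2

3 and 4 are adjacent, so at least 2 colors are needed.
2 colors suffice: color a → {1, 4}; color b → {2, 3, 5, 6}. Each edge has distinct colors on its endpoints.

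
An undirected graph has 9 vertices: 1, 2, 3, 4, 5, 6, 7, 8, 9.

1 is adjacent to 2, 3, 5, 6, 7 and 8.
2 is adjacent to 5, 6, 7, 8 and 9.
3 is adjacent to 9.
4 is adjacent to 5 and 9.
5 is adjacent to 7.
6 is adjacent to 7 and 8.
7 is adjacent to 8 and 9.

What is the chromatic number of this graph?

5

1, 2, 6, 7, 8 form a clique, so at least 5 colors are needed.
One proper 5-coloring: 1=red, 2=green, 3=blue, 4=blue, 5=yellow, 6=yellow, 7=blue, 8=purple, 9=red. Every edge joins two different colors.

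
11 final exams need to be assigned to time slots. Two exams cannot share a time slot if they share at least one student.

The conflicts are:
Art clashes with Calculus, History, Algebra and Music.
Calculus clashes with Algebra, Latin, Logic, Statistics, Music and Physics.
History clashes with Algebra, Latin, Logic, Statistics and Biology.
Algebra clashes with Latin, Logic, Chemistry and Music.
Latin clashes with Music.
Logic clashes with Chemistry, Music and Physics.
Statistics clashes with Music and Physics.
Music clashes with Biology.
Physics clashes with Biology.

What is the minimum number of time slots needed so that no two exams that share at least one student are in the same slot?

4

Calculus, Algebra, Logic, Music are mutually in conflict, so at least 4 time slots are needed.
A valid assignment using 4 time slots: Art=4, Calculus=2, History=2, Algebra=1, Latin=4, Logic=4, Chemistry=2, Statistics=4, Music=3, Physics=1, Biology=4. Every pair that conflicts lands in different time slots.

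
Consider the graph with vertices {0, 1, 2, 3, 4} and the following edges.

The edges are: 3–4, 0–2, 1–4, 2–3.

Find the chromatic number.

2

3 and 4 are adjacent, so at least 2 colors are needed.
2 colors suffice: color red → {2, 4}; color blue → {0, 1, 3}. No two adjacent vertices share a color.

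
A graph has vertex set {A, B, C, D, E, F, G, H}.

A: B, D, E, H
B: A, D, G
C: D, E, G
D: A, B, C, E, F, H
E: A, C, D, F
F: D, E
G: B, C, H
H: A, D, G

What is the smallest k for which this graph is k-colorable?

3

A, D, H form a triangle, so at least 3 colors are needed.
3 colors suffice: color 1 → {D, G}; color 2 → {A, C, F}; color 3 → {B, E, H}. No two adjacent vertices share a color.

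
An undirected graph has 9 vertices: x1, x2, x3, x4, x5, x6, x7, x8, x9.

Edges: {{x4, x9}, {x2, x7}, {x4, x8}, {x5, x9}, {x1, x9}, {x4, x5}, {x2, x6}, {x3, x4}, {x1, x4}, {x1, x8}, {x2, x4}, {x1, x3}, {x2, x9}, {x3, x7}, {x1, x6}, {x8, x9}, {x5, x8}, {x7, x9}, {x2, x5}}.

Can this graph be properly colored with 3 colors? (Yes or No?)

x1, x4, x8, x9 form a clique, so at least 4 colors are needed.
So 3 colors are not enough.

No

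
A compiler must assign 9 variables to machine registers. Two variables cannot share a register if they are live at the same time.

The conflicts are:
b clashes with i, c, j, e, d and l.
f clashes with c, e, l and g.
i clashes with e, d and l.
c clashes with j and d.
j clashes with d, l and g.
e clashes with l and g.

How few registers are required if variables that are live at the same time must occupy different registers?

4

b, c, j, d all conflict with each other, so at least 4 registers are needed.
4 registers suffice: b=1, f=1, i=4, c=4, j=2, e=2, d=3, l=3, g=3. Every pair that conflicts lands in different registers.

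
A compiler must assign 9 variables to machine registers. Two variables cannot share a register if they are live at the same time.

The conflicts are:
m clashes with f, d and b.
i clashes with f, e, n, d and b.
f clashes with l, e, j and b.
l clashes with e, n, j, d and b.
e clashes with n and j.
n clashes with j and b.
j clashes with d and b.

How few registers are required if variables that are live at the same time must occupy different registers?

4

l, e, n, j are mutually in conflict, so at least 4 registers are needed.
4 registers suffice: register 1 → {f, n, d}; register 2 → {m, i, j}; register 3 → {l}; register 4 → {e, b}. No two conflicting variables share a register.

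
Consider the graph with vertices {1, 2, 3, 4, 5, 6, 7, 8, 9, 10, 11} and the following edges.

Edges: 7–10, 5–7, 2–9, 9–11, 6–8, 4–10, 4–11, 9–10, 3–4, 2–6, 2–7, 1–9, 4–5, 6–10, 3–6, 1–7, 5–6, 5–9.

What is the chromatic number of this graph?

2 and 9 are adjacent, so at least 2 colors are needed.
2 colors suffice: color a → {4, 6, 7, 9}; color b → {1, 2, 3, 5, 8, 10, 11}. Each edge has distinct colors on its endpoints.

2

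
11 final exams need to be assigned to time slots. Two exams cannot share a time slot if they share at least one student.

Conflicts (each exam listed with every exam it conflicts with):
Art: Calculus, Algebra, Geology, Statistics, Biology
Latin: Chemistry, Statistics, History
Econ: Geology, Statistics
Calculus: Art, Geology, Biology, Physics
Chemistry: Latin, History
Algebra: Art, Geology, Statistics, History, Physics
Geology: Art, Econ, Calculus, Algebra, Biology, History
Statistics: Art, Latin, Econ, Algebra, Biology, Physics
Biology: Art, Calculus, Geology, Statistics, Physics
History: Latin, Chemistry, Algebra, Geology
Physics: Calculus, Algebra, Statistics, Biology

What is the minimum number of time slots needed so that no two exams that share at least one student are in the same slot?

4

Art, Calculus, Geology, Biology pairwise conflict, so at least 4 time slots are needed.
Using 4 time slots: Art=2, Latin=3, Econ=2, Calculus=4, Chemistry=1, Algebra=3, Geology=1, Statistics=1, Biology=3, History=2, Physics=2. Each listed conflict is separated.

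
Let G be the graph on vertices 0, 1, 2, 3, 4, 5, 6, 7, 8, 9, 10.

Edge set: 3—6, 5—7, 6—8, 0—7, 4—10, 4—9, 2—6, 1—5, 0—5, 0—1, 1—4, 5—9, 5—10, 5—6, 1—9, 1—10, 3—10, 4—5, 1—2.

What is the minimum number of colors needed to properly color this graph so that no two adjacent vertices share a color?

4

1, 4, 5, 9 are mutually adjacent (a clique of size 4), so at least 4 colors are needed.
4 colors suffice: 0=green, 1=blue, 2=red, 3=red, 4=green, 5=red, 6=blue, 7=blue, 8=red, 9=yellow, 10=yellow. No two adjacent vertices share a color.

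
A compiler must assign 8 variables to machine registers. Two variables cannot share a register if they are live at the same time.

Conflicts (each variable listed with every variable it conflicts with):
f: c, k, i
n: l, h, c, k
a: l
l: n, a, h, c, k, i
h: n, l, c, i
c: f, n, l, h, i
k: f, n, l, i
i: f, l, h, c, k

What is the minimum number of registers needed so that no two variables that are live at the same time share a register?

4

n, l, h, c pairwise conflict, so at least 4 registers are needed.
4 registers suffice: register 1 → {f, l}; register 2 → {n, a, i}; register 3 → {c, k}; register 4 → {h}. Every pair that conflicts lands in different registers.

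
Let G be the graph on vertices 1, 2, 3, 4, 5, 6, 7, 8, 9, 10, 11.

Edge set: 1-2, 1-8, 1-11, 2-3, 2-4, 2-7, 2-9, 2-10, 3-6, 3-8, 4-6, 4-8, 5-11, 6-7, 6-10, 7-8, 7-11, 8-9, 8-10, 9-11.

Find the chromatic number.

2 and 9 are adjacent, so at least 2 colors are needed.
A valid assignment using 2 colors: 1=blue, 2=red, 3=blue, 4=blue, 5=blue, 6=red, 7=blue, 8=red, 9=blue, 10=blue, 11=red. Each edge has distinct colors on its endpoints.

2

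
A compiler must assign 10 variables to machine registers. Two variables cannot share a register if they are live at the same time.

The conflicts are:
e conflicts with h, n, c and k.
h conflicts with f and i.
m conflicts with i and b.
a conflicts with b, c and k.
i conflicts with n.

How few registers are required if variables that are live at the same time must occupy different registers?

The cycle n-e-k-a-b-m-i-n has odd length 7, so it cannot be 2-colored; at least 3 registers are needed.
3 registers suffice: register 1 → {e, f, a, i}; register 2 → {h, n, b, c, k}; register 3 → {m}. Every pair that conflicts lands in different registers.

3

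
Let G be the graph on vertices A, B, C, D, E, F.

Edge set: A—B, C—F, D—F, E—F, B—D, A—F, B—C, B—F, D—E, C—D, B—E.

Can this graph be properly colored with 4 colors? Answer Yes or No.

The chromatic number is 4. B, C, D, F form a clique, so at least 4 colors are needed.
4 colors suffice: color 1 → {F}; color 2 → {B}; color 3 → {A, D}; color 4 → {C, E}.
That is already a proper 4-coloring.

Yes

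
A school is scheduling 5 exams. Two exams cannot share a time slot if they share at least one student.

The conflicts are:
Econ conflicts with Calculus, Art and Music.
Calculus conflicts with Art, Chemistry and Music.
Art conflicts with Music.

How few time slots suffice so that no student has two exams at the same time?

Econ, Calculus, Art, Music are mutually in conflict, so at least 4 time slots are needed.
A valid assignment using 4 time slots: Econ=3, Calculus=1, Art=2, Chemistry=2, Music=4. Each listed conflict is separated.

4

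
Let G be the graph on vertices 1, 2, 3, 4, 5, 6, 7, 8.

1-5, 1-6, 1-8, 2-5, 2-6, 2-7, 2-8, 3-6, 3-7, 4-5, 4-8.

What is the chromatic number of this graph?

2

3 and 6 are adjacent, so at least 2 colors are needed.
A valid assignment using 2 colors: 1=red, 2=red, 3=red, 4=red, 5=blue, 6=blue, 7=blue, 8=blue. Each edge has distinct colors on its endpoints.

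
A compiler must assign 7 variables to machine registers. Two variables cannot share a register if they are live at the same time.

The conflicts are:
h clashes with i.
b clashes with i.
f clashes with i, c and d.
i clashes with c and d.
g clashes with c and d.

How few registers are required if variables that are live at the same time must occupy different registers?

3

f, i, c pairwise conflict, so at least 3 registers are needed.
3 registers suffice: register 1 → {i, g}; register 2 → {h, b, c, d}; register 3 → {f}. Each listed conflict is separated.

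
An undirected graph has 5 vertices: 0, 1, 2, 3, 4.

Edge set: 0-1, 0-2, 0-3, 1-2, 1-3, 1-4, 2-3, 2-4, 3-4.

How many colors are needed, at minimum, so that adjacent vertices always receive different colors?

0, 1, 2, 3 are pairwise adjacent (a clique of size 4), so at least 4 colors are needed.
4 colors suffice: color a → {2}; color b → {1}; color c → {3}; color d → {0, 4}. No two adjacent vertices share a color.

4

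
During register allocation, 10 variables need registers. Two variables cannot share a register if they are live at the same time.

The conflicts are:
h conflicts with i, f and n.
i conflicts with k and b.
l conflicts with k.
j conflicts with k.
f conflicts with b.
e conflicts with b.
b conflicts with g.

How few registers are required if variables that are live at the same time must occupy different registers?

l and k conflict, so at least 2 registers are needed.
2 registers suffice: register 1 → {h, k, b}; register 2 → {i, l, j, f, e, n, g}. Each listed conflict is separated.

2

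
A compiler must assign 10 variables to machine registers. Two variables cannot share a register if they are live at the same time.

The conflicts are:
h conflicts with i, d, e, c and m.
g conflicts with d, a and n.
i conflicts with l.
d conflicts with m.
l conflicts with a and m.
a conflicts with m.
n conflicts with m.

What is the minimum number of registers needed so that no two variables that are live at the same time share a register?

3

l, a, m all conflict with each other, so at least 3 registers are needed.
Using 3 registers: h=1, g=1, i=2, d=3, l=1, e=2, a=3, c=2, n=3, m=2. Each listed conflict is separated.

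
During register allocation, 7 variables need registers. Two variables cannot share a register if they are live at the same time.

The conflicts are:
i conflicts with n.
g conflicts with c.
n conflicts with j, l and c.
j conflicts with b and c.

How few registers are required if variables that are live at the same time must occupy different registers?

3

n, j, c all conflict with each other, so at least 3 registers are needed.
3 registers suffice: i=2, g=1, n=1, j=3, b=1, l=2, c=2. No two conflicting variables share a register.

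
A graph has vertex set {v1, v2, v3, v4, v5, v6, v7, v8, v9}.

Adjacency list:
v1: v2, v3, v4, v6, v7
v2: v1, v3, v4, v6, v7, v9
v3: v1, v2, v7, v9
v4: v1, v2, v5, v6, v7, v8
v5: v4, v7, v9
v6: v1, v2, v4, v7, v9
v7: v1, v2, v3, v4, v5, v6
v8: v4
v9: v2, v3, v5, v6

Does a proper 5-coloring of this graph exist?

The chromatic number is 5. v1, v2, v4, v6, v7 are mutually adjacent (a clique of size 5), so at least 5 colors are needed.
One proper 5-coloring: v1=yellow, v2=green, v3=purple, v4=red, v5=green, v6=purple, v7=blue, v8=blue, v9=red.
That is already a proper 5-coloring.

Yes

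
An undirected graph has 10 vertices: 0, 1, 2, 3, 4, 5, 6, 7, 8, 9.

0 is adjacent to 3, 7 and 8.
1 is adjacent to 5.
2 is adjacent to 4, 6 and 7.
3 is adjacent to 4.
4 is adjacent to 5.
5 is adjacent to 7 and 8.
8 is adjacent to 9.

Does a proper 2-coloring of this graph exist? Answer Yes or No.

No

The cycle 5-4-3-0-7-5 has odd length 5, so it cannot be 2-colored; at least 3 colors are needed.
So 2 colors are not enough.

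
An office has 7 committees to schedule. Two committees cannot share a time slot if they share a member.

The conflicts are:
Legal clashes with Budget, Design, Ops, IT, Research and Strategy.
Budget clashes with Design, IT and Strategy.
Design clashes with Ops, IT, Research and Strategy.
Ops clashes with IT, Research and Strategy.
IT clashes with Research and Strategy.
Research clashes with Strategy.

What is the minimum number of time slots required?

Legal, Design, Ops, IT, Research, Strategy all conflict with each other, so at least 6 time slots are needed.
6 time slots suffice: time slot 1 → {Design}; time slot 2 → {Legal}; time slot 3 → {Strategy}; time slot 4 → {IT}; time slot 5 → {Budget, Ops}; time slot 6 → {Research}. No two conflicting committees share a time slot.

6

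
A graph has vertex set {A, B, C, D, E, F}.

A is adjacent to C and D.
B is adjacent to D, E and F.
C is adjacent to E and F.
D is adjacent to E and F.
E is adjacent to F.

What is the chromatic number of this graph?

4

B, D, E, F are mutually adjacent (a clique of size 4), so at least 4 colors are needed.
One proper 4-coloring: A=red, B=yellow, C=blue, D=blue, E=green, F=red. No two adjacent vertices share a color.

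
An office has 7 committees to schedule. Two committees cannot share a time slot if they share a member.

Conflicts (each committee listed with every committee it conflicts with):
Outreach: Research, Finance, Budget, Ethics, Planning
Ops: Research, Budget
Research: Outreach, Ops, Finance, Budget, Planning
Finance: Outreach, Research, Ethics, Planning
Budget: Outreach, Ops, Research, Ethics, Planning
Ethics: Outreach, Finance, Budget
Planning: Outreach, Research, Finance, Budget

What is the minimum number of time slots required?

Outreach, Research, Finance, Planning all conflict with each other, so at least 4 time slots are needed.
4 time slots suffice: Outreach=1, Ops=1, Research=3, Finance=2, Budget=2, Ethics=3, Planning=4. No two conflicting committees share a time slot.

4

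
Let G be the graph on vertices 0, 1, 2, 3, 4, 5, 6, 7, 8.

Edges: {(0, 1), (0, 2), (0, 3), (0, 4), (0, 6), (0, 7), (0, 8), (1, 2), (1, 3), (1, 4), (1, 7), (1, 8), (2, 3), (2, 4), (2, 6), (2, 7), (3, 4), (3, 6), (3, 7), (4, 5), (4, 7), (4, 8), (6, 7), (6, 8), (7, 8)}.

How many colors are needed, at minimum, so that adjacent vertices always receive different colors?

0, 1, 2, 3, 4, 7 are pairwise adjacent (a clique of size 6), so at least 6 colors are needed.
A valid assignment using 6 colors: 0=green, 1=orange, 2=yellow, 3=purple, 4=red, 5=blue, 6=red, 7=blue, 8=yellow. No two adjacent vertices share a color.

6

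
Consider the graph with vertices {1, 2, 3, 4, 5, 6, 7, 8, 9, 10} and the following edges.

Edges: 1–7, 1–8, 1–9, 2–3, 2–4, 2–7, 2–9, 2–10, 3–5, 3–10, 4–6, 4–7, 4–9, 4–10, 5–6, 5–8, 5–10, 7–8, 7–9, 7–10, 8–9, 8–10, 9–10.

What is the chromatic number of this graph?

2, 4, 7, 9, 10 are mutually adjacent (a clique of size 5), so at least 5 colors are needed.
5 colors suffice: color a → {1, 6, 10}; color b → {5, 9}; color c → {3, 7}; color d → {4, 8}; color e → {2}. Every edge joins two different colors.

5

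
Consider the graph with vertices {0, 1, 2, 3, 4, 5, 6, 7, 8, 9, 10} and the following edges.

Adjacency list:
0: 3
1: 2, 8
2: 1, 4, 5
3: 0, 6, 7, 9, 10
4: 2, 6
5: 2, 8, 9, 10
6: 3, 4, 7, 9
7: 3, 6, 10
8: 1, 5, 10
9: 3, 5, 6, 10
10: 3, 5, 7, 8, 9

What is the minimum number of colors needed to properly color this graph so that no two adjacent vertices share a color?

3

3, 9, 10 form a triangle, so at least 3 colors are needed.
3 colors suffice: 0=b, 1=a, 2=b, 3=a, 4=a, 5=a, 6=b, 7=c, 8=c, 9=c, 10=b. No two adjacent vertices share a color.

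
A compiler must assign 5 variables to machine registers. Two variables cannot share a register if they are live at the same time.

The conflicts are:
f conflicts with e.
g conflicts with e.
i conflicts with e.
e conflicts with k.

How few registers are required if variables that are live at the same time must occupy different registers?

2

e and k conflict, so at least 2 registers are needed.
A valid assignment using 2 registers: f=2, g=2, i=2, e=1, k=2. Each listed conflict is separated.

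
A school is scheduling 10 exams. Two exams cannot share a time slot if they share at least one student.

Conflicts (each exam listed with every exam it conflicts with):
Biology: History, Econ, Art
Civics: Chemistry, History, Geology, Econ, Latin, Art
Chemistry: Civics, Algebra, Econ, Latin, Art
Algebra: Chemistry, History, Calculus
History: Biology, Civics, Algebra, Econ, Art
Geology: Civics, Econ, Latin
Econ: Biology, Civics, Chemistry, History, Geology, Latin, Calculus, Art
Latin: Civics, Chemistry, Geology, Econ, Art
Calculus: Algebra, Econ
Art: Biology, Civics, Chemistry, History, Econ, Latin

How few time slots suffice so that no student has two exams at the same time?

5

Civics, Chemistry, Econ, Latin, Art pairwise conflict, so at least 5 time slots are needed.
A valid assignment using 5 time slots: Biology=2, Civics=2, Chemistry=4, Algebra=1, History=4, Geology=3, Econ=1, Latin=5, Calculus=2, Art=3. Every pair that conflicts lands in different time slots.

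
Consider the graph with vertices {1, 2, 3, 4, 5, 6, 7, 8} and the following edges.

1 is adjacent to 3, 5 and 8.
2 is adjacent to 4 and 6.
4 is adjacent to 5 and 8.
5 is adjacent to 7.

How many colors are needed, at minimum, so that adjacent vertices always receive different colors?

2

5 and 7 are adjacent, so at least 2 colors are needed.
2 colors suffice: color red → {1, 4, 6, 7}; color blue → {2, 3, 5, 8}. Each edge has distinct colors on its endpoints.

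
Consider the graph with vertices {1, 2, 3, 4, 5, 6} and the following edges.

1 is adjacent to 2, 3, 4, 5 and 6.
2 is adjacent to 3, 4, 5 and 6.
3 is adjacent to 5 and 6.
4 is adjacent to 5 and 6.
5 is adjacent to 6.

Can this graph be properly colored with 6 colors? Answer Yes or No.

Yes

The chromatic number is 5. 1, 2, 3, 5, 6 are mutually adjacent (a clique of size 5), so at least 5 colors are needed.
A valid assignment using 5 colors: 1=d, 2=b, 3=e, 4=e, 5=a, 6=c.
Since 6 ≥ 5, a proper 6-coloring certainly exists.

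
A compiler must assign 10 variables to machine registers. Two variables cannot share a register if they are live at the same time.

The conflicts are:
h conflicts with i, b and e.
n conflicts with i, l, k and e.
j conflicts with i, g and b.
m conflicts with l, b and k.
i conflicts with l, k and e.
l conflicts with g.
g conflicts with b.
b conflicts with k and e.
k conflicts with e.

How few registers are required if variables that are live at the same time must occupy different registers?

n, i, k, e are mutually in conflict, so at least 4 registers are needed.
Using 4 registers: h=2, n=4, j=2, m=3, i=1, l=2, g=3, b=1, k=2, e=3. Every pair that conflicts lands in different registers.

4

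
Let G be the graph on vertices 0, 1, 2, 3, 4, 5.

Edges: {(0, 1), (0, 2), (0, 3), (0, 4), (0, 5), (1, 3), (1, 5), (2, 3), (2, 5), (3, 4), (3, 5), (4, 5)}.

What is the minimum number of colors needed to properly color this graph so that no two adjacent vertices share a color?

0, 2, 3, 5 form a clique, so at least 4 colors are needed.
A valid assignment using 4 colors: 0=a, 1=d, 2=d, 3=b, 4=d, 5=c. Every edge joins two different colors.

4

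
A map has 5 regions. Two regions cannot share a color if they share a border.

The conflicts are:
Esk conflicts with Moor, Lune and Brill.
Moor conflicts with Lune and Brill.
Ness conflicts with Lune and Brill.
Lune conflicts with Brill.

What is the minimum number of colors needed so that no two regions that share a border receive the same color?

4

Esk, Moor, Lune, Brill are mutually in conflict, so at least 4 colors are needed.
4 colors suffice: color 1 → {Lune}; color 2 → {Brill}; color 3 → {Esk, Ness}; color 4 → {Moor}. No two conflicting regions share a color.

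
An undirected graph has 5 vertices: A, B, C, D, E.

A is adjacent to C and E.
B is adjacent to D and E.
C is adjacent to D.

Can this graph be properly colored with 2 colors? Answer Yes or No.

No

The cycle A-E-B-D-C-A has odd length 5, so it cannot be 2-colored; at least 3 colors are needed.
So 2 colors are not enough.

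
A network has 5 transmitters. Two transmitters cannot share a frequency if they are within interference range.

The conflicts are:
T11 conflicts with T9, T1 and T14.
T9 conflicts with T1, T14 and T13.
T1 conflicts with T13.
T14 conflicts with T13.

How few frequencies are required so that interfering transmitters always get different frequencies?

T9, T1, T13 all conflict with each other, so at least 3 frequencies are needed.
3 frequencies suffice: T11=2, T9=1, T1=3, T14=3, T13=2. Every pair that conflicts lands in different frequencies.

3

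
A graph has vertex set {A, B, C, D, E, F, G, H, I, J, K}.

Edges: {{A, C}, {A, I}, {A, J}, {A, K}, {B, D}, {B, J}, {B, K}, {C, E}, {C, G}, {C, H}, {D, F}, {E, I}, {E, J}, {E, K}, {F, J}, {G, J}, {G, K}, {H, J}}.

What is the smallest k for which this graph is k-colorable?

2

A and I are adjacent, so at least 2 colors are needed.
One proper 2-coloring: A=blue, B=blue, C=red, D=red, E=blue, F=blue, G=blue, H=blue, I=red, J=red, K=red. No two adjacent vertices share a color.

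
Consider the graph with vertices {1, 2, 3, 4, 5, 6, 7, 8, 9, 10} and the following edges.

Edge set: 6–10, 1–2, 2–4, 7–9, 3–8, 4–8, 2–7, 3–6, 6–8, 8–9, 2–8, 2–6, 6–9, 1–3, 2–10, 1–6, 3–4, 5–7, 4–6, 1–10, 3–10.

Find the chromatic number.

4

3, 4, 6, 8 form a clique, so at least 4 colors are needed.
4 colors suffice: color red → {6, 7}; color blue → {2, 3, 5, 9}; color green → {1, 8}; color yellow → {4, 10}. No two adjacent vertices share a color.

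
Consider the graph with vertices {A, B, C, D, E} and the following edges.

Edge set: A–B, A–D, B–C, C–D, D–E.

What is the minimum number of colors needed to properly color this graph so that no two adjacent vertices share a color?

2

B and C are adjacent, so at least 2 colors are needed.
One proper 2-coloring: A=2, B=1, C=2, D=1, E=2. Each edge has distinct colors on its endpoints.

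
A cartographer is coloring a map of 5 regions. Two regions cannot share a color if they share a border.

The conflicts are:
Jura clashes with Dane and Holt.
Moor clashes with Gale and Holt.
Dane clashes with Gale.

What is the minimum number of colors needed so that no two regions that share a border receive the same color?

The cycle Dane-Jura-Holt-Moor-Gale-Dane has odd length 5, so it cannot be 2-colored; at least 3 colors are needed.
3 colors suffice: color 1 → {Dane, Holt}; color 2 → {Jura, Gale}; color 3 → {Moor}. Each listed conflict is separated.

3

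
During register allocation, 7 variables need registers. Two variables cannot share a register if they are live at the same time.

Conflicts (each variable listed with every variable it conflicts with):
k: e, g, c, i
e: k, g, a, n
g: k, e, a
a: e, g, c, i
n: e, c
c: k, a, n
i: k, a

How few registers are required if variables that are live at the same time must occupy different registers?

k, e, g pairwise conflict, so at least 3 registers are needed.
3 registers suffice: register 1 → {k, a, n}; register 2 → {e, c, i}; register 3 → {g}. Every pair that conflicts lands in different registers.

3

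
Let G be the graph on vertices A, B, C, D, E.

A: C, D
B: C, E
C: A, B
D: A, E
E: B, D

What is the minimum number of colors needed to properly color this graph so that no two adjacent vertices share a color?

3

The cycle B-E-D-A-C-B has odd length 5, so it cannot be 2-colored; at least 3 colors are needed.
3 colors suffice: color 1 → {B, D}; color 2 → {A, E}; color 3 → {C}. Every edge joins two different colors.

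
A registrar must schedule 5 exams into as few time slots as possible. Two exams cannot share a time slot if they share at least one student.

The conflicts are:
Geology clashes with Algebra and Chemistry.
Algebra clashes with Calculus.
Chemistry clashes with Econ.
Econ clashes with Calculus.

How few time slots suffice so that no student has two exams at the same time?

3

The cycle Chemistry-Econ-Calculus-Algebra-Geology-Chemistry has odd length 5, so it cannot be 2-colored; at least 3 time slots are needed.
3 time slots suffice: Geology=3, Algebra=2, Chemistry=1, Econ=2, Calculus=1. Every pair that conflicts lands in different time slots.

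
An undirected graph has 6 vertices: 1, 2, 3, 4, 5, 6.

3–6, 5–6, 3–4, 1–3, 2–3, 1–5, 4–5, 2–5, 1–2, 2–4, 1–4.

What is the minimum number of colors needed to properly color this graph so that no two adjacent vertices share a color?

1, 2, 4, 5 are pairwise adjacent (a clique of size 4), so at least 4 colors are needed.
4 colors suffice: color red → {1, 6}; color blue → {3, 5}; color green → {4}; color yellow → {2}. Each edge has distinct colors on its endpoints.

4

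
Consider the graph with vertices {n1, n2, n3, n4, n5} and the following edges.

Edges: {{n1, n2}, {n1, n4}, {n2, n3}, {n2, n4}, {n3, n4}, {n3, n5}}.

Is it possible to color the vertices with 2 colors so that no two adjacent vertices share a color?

n1, n2, n4 are pairwise adjacent, so at least 3 colors are needed.
So 2 colors are not enough.

No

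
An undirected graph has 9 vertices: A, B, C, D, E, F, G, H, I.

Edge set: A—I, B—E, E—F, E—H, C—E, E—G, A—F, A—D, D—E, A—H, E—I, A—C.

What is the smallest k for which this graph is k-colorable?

E and H are adjacent, so at least 2 colors are needed.
One proper 2-coloring: A=red, B=blue, C=blue, D=blue, E=red, F=blue, G=blue, H=blue, I=blue. Every edge joins two different colors.

2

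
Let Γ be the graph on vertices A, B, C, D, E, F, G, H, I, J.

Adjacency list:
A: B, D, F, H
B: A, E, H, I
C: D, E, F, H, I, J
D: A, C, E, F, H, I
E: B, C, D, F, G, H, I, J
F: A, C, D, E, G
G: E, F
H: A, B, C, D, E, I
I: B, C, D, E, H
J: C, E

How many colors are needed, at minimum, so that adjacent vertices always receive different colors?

5

C, D, E, H, I form a clique, so at least 5 colors are needed.
5 colors suffice: A=red, B=blue, C=blue, D=green, E=red, F=yellow, G=blue, H=yellow, I=purple, J=green. Every edge joins two different colors.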